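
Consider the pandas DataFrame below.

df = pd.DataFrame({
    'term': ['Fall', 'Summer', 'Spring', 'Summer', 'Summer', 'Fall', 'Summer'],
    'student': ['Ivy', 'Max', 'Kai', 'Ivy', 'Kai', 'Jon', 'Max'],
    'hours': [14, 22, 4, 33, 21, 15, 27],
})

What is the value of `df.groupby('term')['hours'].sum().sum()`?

136

group by term, sum of hours:
term
Fall       29
Spring      4
Summer    103
Name: hours, dtype: int64
Then the sum of the resulting series: 136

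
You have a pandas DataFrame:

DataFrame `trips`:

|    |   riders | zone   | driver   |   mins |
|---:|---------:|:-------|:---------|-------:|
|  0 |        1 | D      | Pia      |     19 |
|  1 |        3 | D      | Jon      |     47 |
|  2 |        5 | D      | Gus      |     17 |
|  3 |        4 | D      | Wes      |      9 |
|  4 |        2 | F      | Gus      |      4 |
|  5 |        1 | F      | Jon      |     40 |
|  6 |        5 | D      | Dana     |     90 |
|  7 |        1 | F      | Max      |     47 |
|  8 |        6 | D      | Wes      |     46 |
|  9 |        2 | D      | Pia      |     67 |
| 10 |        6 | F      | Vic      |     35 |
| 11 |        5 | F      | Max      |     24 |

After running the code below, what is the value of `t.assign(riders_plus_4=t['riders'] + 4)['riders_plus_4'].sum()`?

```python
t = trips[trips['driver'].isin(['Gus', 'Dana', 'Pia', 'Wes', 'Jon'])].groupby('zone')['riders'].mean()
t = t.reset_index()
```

filter rows where driver in ['Gus', 'Dana', 'Pia', 'Wes', 'Jon']:
   riders zone driver  mins
0       1    D    Pia    19
1       3    D    Jon    47
2       5    D    Gus    17
3       4    D    Wes     9
4       2    F    Gus     4
5       1    F    Jon    40
6       5    D   Dana    90
8       6    D    Wes    46
9       2    D    Pia    67
group by zone, mean of riders:
zone
D    3.714286
F    1.500000
Name: riders, dtype: float64
reset_index():
  zone    riders
0    D  3.714286
1    F  1.500000
add column riders_plus_4 = t['riders'] + 4:
  zone    riders  riders_plus_4
0    D  3.714286       7.714286
1    F  1.500000       5.500000

13.2142857143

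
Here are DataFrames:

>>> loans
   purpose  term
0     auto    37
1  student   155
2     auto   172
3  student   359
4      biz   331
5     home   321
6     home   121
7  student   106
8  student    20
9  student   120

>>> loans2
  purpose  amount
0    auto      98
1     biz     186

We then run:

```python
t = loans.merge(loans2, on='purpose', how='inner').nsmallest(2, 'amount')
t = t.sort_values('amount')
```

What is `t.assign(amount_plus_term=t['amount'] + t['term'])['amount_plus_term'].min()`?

merge on 'purpose' (how='inner') → 3 rows:
  purpose  term  amount
0    auto    37      98
1    auto   172      98
2     biz   331     186
take 2 rows with smallest amount:
  purpose  term  amount
0    auto    37      98
1    auto   172      98
sort by amount:
  purpose  term  amount
0    auto    37      98
1    auto   172      98
add column amount_plus_term = t['amount'] + t['term']:
  purpose  term  amount  amount_plus_term
0    auto    37      98               135
1    auto   172      98               270
Then the min of column 'amount_plus_term': 135

135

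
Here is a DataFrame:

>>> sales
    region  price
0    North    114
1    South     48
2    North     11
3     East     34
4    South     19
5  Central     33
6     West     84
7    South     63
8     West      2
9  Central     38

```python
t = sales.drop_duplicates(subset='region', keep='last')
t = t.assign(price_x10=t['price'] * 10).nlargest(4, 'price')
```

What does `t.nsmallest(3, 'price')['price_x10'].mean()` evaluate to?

276.666666667

drop duplicate region (keep=last):
    region  price
2    North     11
3     East     34
7    South     63
8     West      2
9  Central     38
add column price_x10 = t['price'] * 10:
    region  price  price_x10
2    North     11        110
3     East     34        340
7    South     63        630
8     West      2         20
9  Central     38        380
take 4 rows with largest price:
    region  price  price_x10
7    South     63        630
9  Central     38        380
3     East     34        340
2    North     11        110
take 3 rows with smallest price:
    region  price  price_x10
2    North     11        110
3     East     34        340
9  Central     38        380
mean of column 'price_x10' → 276.666666667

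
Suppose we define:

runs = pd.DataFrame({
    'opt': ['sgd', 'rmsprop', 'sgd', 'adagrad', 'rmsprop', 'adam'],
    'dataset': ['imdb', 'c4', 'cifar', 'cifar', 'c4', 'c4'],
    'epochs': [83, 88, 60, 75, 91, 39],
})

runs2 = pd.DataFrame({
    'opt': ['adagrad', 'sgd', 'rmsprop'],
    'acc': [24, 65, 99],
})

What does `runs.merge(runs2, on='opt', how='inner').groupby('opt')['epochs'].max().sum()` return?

249

merge on 'opt' (how='inner') → 5 rows:
       opt dataset  epochs  acc
0      sgd    imdb      83   65
1  rmsprop      c4      88   99
2      sgd   cifar      60   65
3  adagrad   cifar      75   24
4  rmsprop      c4      91   99
group by opt, max of epochs:
opt
adagrad    75
rmsprop    91
sgd        83
Name: epochs, dtype: int64
Finally, sum of the resulting series = 249.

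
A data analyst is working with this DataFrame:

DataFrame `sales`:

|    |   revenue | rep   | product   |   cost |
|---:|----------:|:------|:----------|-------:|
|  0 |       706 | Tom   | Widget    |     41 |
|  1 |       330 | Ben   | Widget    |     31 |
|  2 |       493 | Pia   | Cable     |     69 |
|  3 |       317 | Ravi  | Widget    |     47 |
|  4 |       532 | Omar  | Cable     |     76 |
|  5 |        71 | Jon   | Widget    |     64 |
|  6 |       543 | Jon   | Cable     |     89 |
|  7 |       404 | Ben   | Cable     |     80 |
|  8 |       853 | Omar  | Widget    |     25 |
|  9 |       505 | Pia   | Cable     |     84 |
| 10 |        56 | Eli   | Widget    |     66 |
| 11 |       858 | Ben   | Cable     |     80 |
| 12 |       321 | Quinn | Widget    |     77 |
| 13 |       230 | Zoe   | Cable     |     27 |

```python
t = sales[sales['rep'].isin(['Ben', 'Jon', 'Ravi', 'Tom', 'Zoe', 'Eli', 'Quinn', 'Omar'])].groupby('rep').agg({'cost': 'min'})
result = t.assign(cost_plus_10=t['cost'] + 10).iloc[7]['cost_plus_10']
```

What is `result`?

filter rows where rep in ['Ben', 'Jon', 'Ravi', 'Tom', 'Zoe', 'Eli', 'Quinn', 'Omar']:
    revenue    rep product  cost
0       706    Tom  Widget    41
1       330    Ben  Widget    31
3       317   Ravi  Widget    47
4       532   Omar   Cable    76
5        71    Jon  Widget    64
6       543    Jon   Cable    89
7       404    Ben   Cable    80
8       853   Omar  Widget    25
10       56    Eli  Widget    66
11      858    Ben   Cable    80
12      321  Quinn  Widget    77
13      230    Zoe   Cable    27
group by rep, min of cost:
       cost
rep        
Ben      31
Eli      66
Jon      64
Omar     25
Quinn    77
Ravi     47
Tom      41
Zoe      27
add column cost_plus_10 = t['cost'] + 10:
       cost  cost_plus_10
rep                      
Ben      31            41
Eli      66            76
Jon      64            74
Omar     25            35
Quinn    77            87
Ravi     47            57
Tom      41            51
Zoe      27            37
Taking the value at position 7, column 'cost_plus_10' gives 37.

37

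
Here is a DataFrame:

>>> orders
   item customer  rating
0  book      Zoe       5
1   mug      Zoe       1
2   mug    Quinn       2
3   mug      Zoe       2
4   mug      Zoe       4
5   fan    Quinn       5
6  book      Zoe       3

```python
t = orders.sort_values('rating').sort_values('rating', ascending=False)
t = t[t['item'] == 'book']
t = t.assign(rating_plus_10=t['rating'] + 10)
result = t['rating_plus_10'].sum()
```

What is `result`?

28

sort by rating:
   item customer  rating
1   mug      Zoe       1
2   mug    Quinn       2
3   mug      Zoe       2
6  book      Zoe       3
4   mug      Zoe       4
0  book      Zoe       5
5   fan    Quinn       5
sort by rating descending:
   item customer  rating
0  book      Zoe       5
5   fan    Quinn       5
4   mug      Zoe       4
6  book      Zoe       3
2   mug    Quinn       2
3   mug      Zoe       2
1   mug      Zoe       1
filter rows where item == 'book':
   item customer  rating
0  book      Zoe       5
6  book      Zoe       3
add column rating_plus_10 = t['rating'] + 10:
   item customer  rating  rating_plus_10
0  book      Zoe       5              15
6  book      Zoe       3              13
Then the sum of column 'rating_plus_10': 28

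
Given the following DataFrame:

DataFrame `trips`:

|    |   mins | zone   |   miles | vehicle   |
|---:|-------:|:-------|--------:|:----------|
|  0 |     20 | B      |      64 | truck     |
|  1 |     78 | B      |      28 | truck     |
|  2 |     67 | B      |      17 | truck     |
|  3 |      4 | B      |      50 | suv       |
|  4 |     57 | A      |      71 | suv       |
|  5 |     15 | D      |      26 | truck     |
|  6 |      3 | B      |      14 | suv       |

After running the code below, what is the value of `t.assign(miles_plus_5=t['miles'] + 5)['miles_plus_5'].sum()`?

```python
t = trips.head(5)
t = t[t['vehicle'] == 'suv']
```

take first 5 rows:
   mins zone  miles vehicle
0    20    B     64   truck
1    78    B     28   truck
2    67    B     17   truck
3     4    B     50     suv
4    57    A     71     suv
filter rows where vehicle == 'suv':
   mins zone  miles vehicle
3     4    B     50     suv
4    57    A     71     suv
add column miles_plus_5 = t['miles'] + 5:
   mins zone  miles vehicle  miles_plus_5
3     4    B     50     suv            55
4    57    A     71     suv            76
So sum() = 131.

131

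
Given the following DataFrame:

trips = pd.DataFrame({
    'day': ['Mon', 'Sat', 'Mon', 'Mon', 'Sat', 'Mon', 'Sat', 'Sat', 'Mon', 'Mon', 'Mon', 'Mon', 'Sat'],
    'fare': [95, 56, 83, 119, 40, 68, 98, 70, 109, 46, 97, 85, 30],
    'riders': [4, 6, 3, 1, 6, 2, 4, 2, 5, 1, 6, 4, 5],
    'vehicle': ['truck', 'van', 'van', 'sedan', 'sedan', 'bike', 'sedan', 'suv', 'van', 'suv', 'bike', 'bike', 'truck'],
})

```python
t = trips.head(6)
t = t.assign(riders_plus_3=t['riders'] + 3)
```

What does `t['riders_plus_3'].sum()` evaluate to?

take first 6 rows:
   day  fare  riders vehicle
0  Mon    95       4   truck
1  Sat    56       6     van
2  Mon    83       3     van
3  Mon   119       1   sedan
4  Sat    40       6   sedan
5  Mon    68       2    bike
add column riders_plus_3 = t['riders'] + 3:
   day  fare  riders vehicle  riders_plus_3
0  Mon    95       4   truck              7
1  Sat    56       6     van              9
2  Mon    83       3     van              6
3  Mon   119       1   sedan              4
4  Sat    40       6   sedan              9
5  Mon    68       2    bike              5
Reading off the sum of column 'riders_plus_3', we get 40.

40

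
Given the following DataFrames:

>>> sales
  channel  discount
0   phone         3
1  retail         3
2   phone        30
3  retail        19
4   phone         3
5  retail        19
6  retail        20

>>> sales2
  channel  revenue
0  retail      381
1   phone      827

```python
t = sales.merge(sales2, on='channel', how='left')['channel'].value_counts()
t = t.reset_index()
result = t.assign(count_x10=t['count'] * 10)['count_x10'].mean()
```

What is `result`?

35.0

merge on 'channel' (how='left') → 7 rows:
  channel  discount  revenue
0   phone         3      827
1  retail         3      381
2   phone        30      827
3  retail        19      381
4   phone         3      827
5  retail        19      381
6  retail        20      381
value_counts of channel:
channel
retail    4
phone     3
Name: count, dtype: int64
reset_index():
  channel  count
0  retail      4
1   phone      3
add column count_x10 = t['count'] * 10:
  channel  count  count_x10
0  retail      4         40
1   phone      3         30
Then the mean of column 'count_x10': 35.0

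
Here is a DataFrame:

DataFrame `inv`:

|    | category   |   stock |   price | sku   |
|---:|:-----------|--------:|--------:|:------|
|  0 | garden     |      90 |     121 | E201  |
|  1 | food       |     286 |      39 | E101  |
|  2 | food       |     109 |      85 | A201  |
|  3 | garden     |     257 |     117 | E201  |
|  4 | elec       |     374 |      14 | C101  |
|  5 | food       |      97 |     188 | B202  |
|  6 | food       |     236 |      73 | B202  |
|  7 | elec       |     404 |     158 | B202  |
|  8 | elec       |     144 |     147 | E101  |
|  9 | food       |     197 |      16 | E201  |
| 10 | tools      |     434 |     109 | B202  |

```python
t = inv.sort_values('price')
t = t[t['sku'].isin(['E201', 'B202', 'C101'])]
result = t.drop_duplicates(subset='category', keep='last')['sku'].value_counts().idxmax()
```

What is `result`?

sort by price:
   category  stock  price   sku
4      elec    374     14  C101
9      food    197     16  E201
1      food    286     39  E101
6      food    236     73  B202
2      food    109     85  A201
10    tools    434    109  B202
3    garden    257    117  E201
0    garden     90    121  E201
8      elec    144    147  E101
7      elec    404    158  B202
5      food     97    188  B202
filter rows where sku in ['E201', 'B202', 'C101']:
   category  stock  price   sku
4      elec    374     14  C101
9      food    197     16  E201
6      food    236     73  B202
10    tools    434    109  B202
3    garden    257    117  E201
0    garden     90    121  E201
7      elec    404    158  B202
5      food     97    188  B202
drop duplicate category (keep=last):
   category  stock  price   sku
10    tools    434    109  B202
0    garden     90    121  E201
7      elec    404    158  B202
5      food     97    188  B202
value_counts of sku:
sku
B202    3
E201    1
Name: count, dtype: int64
The label with the largest value is B202.

B202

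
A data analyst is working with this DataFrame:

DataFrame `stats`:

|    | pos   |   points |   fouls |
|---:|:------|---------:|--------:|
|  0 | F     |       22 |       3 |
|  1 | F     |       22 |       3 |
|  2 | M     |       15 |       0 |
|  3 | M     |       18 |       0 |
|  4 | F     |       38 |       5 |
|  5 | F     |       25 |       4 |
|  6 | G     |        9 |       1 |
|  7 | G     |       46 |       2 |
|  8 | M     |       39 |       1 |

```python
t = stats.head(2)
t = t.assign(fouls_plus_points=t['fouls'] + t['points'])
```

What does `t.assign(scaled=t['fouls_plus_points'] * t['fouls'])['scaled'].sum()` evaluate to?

take first 2 rows:
  pos  points  fouls
0   F      22      3
1   F      22      3
add column fouls_plus_points = t['fouls'] + t['points']:
  pos  points  fouls  fouls_plus_points
0   F      22      3                 25
1   F      22      3                 25
add column scaled = t['fouls_plus_points'] * t['fouls']:
  pos  points  fouls  fouls_plus_points  scaled
0   F      22      3                 25      75
1   F      22      3                 25      75
Taking the sum of column 'scaled' gives 150.

150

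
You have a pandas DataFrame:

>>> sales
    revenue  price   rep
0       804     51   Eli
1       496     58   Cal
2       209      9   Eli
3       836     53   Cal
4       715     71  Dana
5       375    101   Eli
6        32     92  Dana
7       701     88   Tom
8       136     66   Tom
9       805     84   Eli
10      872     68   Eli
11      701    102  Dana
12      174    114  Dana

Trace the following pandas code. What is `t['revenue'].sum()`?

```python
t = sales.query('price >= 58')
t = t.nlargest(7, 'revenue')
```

4665

filter rows where price >= 58:
    revenue  price   rep
1       496     58   Cal
4       715     71  Dana
5       375    101   Eli
6        32     92  Dana
7       701     88   Tom
8       136     66   Tom
9       805     84   Eli
10      872     68   Eli
11      701    102  Dana
12      174    114  Dana
take 7 rows with largest revenue:
    revenue  price   rep
10      872     68   Eli
9       805     84   Eli
4       715     71  Dana
7       701     88   Tom
11      701    102  Dana
1       496     58   Cal
5       375    101   Eli
Hence 4665.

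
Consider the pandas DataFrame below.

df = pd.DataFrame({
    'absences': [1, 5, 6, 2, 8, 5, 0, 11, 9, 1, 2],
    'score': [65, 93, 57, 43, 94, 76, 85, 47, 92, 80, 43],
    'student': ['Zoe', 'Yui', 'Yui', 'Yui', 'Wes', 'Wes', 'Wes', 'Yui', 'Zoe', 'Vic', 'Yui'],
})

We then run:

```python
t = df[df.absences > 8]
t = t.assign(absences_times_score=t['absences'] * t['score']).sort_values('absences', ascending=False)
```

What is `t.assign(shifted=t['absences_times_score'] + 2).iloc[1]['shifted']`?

filter rows where absences > 8:
   absences  score student
7        11     47     Yui
8         9     92     Zoe
add column absences_times_score = t['absences'] * t['score']:
   absences  score student  absences_times_score
7        11     47     Yui                   517
8         9     92     Zoe                   828
sort by absences descending:
   absences  score student  absences_times_score
7        11     47     Yui                   517
8         9     92     Zoe                   828
add column shifted = t['absences_times_score'] + 2:
   absences  score student  absences_times_score  shifted
7        11     47     Yui                   517      519
8         9     92     Zoe                   828      830
Finally, value at position 1, column 'shifted' = 830.

830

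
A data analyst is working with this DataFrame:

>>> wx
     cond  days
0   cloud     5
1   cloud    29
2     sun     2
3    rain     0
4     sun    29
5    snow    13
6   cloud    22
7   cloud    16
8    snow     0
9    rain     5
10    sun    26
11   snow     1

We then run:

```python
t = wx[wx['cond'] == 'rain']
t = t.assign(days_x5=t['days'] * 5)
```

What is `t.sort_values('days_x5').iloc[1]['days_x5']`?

25

filter rows where cond == 'rain':
   cond  days
3  rain     0
9  rain     5
add column days_x5 = t['days'] * 5:
   cond  days  days_x5
3  rain     0        0
9  rain     5       25
sort by days_x5:
   cond  days  days_x5
3  rain     0        0
9  rain     5       25
Hence 25.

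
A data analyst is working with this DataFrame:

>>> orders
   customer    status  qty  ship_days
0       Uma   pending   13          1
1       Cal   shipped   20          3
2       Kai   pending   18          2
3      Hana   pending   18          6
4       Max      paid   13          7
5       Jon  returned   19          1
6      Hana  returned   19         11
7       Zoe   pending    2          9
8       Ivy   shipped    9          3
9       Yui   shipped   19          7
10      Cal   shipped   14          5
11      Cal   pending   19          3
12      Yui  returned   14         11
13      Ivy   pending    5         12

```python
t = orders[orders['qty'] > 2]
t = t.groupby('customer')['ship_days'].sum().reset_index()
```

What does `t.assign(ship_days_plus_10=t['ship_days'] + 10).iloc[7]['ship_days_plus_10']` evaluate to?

filter rows where qty > 2:
   customer    status  qty  ship_days
0       Uma   pending   13          1
1       Cal   shipped   20          3
2       Kai   pending   18          2
3      Hana   pending   18          6
4       Max      paid   13          7
5       Jon  returned   19          1
6      Hana  returned   19         11
8       Ivy   shipped    9          3
9       Yui   shipped   19          7
10      Cal   shipped   14          5
11      Cal   pending   19          3
12      Yui  returned   14         11
13      Ivy   pending    5         12
group by customer, sum of ship_days:
customer
Cal     11
Hana    17
Ivy     15
Jon      1
Kai      2
Max      7
Uma      1
Yui     18
Name: ship_days, dtype: int64
reset_index():
  customer  ship_days
0      Cal         11
1     Hana         17
2      Ivy         15
3      Jon          1
4      Kai          2
5      Max          7
6      Uma          1
7      Yui         18
add column ship_days_plus_10 = t['ship_days'] + 10:
  customer  ship_days  ship_days_plus_10
0      Cal         11                 21
1     Hana         17                 27
2      Ivy         15                 25
3      Jon          1                 11
4      Kai          2                 12
5      Max          7                 17
6      Uma          1                 11
7      Yui         18                 28
So iloc[7]['ship_days_plus_10'] = 28.

28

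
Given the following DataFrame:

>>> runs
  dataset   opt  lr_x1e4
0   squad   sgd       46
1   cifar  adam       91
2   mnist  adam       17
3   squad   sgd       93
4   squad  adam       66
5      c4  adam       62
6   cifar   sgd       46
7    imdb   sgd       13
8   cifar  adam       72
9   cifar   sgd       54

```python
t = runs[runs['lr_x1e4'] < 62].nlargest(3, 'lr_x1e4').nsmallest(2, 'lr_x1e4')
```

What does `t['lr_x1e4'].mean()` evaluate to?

filter rows where lr_x1e4 < 62:
  dataset   opt  lr_x1e4
0   squad   sgd       46
2   mnist  adam       17
6   cifar   sgd       46
7    imdb   sgd       13
9   cifar   sgd       54
take 3 rows with largest lr_x1e4:
  dataset  opt  lr_x1e4
9   cifar  sgd       54
0   squad  sgd       46
6   cifar  sgd       46
take 2 rows with smallest lr_x1e4:
  dataset  opt  lr_x1e4
0   squad  sgd       46
6   cifar  sgd       46
Reading off the mean of column 'lr_x1e4', we get 46.0.

46.0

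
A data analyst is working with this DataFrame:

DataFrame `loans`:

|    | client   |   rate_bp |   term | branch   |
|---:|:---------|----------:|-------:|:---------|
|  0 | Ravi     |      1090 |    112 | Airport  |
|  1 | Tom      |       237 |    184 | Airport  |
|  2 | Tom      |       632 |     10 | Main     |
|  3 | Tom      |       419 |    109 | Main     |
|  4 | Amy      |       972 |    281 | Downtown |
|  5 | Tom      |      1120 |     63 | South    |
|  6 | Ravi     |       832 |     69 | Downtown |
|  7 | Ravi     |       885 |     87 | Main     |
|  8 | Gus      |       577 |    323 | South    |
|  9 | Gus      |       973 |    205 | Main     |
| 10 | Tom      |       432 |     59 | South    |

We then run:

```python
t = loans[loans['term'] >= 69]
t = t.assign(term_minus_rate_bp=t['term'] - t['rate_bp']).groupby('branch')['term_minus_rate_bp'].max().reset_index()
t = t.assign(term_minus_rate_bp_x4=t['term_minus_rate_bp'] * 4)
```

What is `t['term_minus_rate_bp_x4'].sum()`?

filter rows where term >= 69:
  client  rate_bp  term    branch
0   Ravi     1090   112   Airport
1    Tom      237   184   Airport
3    Tom      419   109      Main
4    Amy      972   281  Downtown
6   Ravi      832    69  Downtown
7   Ravi      885    87      Main
8    Gus      577   323     South
9    Gus      973   205      Main
add column term_minus_rate_bp = t['term'] - t['rate_bp']:
  client  rate_bp  term    branch  term_minus_rate_bp
0   Ravi     1090   112   Airport                -978
1    Tom      237   184   Airport                 -53
3    Tom      419   109      Main                -310
4    Amy      972   281  Downtown                -691
6   Ravi      832    69  Downtown                -763
7   Ravi      885    87      Main                -798
8    Gus      577   323     South                -254
9    Gus      973   205      Main                -768
group by branch, max of term_minus_rate_bp:
branch
Airport     -53
Downtown   -691
Main       -310
South      -254
Name: term_minus_rate_bp, dtype: int64
reset_index():
     branch  term_minus_rate_bp
0   Airport                 -53
1  Downtown                -691
2      Main                -310
3     South                -254
add column term_minus_rate_bp_x4 = t['term_minus_rate_bp'] * 4:
     branch  term_minus_rate_bp  term_minus_rate_bp_x4
0   Airport                 -53                   -212
1  Downtown                -691                  -2764
2      Main                -310                  -1240
3     South                -254                  -1016

-5232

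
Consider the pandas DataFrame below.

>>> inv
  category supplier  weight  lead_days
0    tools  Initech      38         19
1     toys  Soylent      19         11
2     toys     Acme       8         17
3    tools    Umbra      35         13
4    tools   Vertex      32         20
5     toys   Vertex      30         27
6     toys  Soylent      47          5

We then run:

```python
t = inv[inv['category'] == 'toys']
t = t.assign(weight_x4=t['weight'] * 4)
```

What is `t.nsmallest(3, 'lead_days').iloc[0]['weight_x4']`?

filter rows where category == 'toys':
  category supplier  weight  lead_days
1     toys  Soylent      19         11
2     toys     Acme       8         17
5     toys   Vertex      30         27
6     toys  Soylent      47          5
add column weight_x4 = t['weight'] * 4:
  category supplier  weight  lead_days  weight_x4
1     toys  Soylent      19         11         76
2     toys     Acme       8         17         32
5     toys   Vertex      30         27        120
6     toys  Soylent      47          5        188
take 3 rows with smallest lead_days:
  category supplier  weight  lead_days  weight_x4
6     toys  Soylent      47          5        188
1     toys  Soylent      19         11         76
2     toys     Acme       8         17         32
So iloc[0]['weight_x4'] = 188.

188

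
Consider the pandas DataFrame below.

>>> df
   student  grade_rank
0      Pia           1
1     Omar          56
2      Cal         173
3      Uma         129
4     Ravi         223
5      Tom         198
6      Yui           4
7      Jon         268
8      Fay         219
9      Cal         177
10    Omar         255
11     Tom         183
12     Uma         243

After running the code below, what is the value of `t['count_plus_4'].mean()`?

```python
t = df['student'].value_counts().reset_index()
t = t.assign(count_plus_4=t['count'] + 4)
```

value_counts of student:
student
Omar    2
Cal     2
Uma     2
Tom     2
Pia     1
Ravi    1
Yui     1
Jon     1
Fay     1
Name: count, dtype: int64
reset_index():
  student  count
0    Omar      2
1     Cal      2
2     Uma      2
3     Tom      2
4     Pia      1
5    Ravi      1
6     Yui      1
7     Jon      1
8     Fay      1
add column count_plus_4 = t['count'] + 4:
  student  count  count_plus_4
0    Omar      2             6
1     Cal      2             6
2     Uma      2             6
3     Tom      2             6
4     Pia      1             5
5    Ravi      1             5
6     Yui      1             5
7     Jon      1             5
8     Fay      1             5

5.44444444444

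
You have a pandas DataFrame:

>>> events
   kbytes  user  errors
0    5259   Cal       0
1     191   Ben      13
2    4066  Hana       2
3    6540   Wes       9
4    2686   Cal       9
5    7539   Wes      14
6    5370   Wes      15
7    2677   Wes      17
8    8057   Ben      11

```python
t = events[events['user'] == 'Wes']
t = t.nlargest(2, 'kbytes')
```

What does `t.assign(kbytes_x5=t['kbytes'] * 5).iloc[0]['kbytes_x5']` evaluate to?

37695

filter rows where user == 'Wes':
   kbytes user  errors
3    6540  Wes       9
5    7539  Wes      14
6    5370  Wes      15
7    2677  Wes      17
take 2 rows with largest kbytes:
   kbytes user  errors
5    7539  Wes      14
3    6540  Wes       9
add column kbytes_x5 = t['kbytes'] * 5:
   kbytes user  errors  kbytes_x5
5    7539  Wes      14      37695
3    6540  Wes       9      32700
Reading off the value at position 0, column 'kbytes_x5', we get 37695.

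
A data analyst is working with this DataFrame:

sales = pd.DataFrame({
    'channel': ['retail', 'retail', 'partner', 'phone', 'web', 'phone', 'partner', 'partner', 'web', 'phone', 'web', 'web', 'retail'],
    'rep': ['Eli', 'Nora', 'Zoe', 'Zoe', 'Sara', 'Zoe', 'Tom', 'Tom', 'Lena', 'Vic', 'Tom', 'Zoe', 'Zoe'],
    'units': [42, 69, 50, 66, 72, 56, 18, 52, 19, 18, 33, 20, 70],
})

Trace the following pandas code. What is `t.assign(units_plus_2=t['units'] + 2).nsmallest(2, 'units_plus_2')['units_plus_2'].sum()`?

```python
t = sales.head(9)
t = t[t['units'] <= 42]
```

41

take first 9 rows:
   channel   rep  units
0   retail   Eli     42
1   retail  Nora     69
2  partner   Zoe     50
3    phone   Zoe     66
4      web  Sara     72
5    phone   Zoe     56
6  partner   Tom     18
7  partner   Tom     52
8      web  Lena     19
filter rows where units <= 42:
   channel   rep  units
0   retail   Eli     42
6  partner   Tom     18
8      web  Lena     19
add column units_plus_2 = t['units'] + 2:
   channel   rep  units  units_plus_2
0   retail   Eli     42            44
6  partner   Tom     18            20
8      web  Lena     19            21
take 2 rows with smallest units_plus_2:
   channel   rep  units  units_plus_2
6  partner   Tom     18            20
8      web  Lena     19            21
Hence 41.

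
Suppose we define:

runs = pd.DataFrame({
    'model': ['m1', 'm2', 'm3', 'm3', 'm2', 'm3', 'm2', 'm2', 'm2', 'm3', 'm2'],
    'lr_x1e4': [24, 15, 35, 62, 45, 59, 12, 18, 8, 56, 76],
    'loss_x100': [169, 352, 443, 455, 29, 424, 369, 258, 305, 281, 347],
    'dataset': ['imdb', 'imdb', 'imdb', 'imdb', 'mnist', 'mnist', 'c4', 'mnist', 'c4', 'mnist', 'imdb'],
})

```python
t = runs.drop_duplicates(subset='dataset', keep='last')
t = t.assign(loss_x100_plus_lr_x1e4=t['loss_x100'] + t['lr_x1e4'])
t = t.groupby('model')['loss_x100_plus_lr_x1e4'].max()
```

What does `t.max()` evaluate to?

drop duplicate dataset (keep=last):
   model  lr_x1e4  loss_x100 dataset
8     m2        8        305      c4
9     m3       56        281   mnist
10    m2       76        347    imdb
add column loss_x100_plus_lr_x1e4 = t['loss_x100'] + t['lr_x1e4']:
   model  lr_x1e4  loss_x100 dataset  loss_x100_plus_lr_x1e4
8     m2        8        305      c4                     313
9     m3       56        281   mnist                     337
10    m2       76        347    imdb                     423
group by model, max of loss_x100_plus_lr_x1e4:
model
m2    423
m3    337
Name: loss_x100_plus_lr_x1e4, dtype: int64
So max() = 423.

423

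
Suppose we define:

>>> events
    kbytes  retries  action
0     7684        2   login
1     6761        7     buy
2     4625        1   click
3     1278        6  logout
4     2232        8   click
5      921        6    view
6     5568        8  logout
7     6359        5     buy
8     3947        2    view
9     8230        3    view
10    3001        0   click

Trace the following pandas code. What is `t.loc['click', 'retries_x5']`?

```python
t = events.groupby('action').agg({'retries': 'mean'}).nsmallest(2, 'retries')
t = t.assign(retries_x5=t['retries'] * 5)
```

group by action, mean of retries:
         retries
action          
buy     6.000000
click   3.000000
login   2.000000
logout  7.000000
view    3.666667
take 2 rows with smallest retries:
        retries
action         
login       2.0
click       3.0
add column retries_x5 = t['retries'] * 5:
        retries  retries_x5
action                     
login       2.0        10.0
click       3.0        15.0
Hence 15.0.

15.0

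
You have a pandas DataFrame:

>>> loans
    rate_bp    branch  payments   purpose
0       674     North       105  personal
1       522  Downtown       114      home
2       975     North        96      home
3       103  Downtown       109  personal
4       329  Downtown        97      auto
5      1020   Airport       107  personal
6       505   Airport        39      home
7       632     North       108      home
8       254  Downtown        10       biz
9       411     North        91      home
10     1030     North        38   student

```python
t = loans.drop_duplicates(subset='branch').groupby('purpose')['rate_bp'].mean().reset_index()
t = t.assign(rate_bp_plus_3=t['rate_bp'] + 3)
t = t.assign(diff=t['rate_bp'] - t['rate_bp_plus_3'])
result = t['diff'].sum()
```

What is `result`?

-6.0

drop duplicate branch (keep=first):
   rate_bp    branch  payments   purpose
0      674     North       105  personal
1      522  Downtown       114      home
5     1020   Airport       107  personal
group by purpose, mean of rate_bp:
purpose
home        522.0
personal    847.0
Name: rate_bp, dtype: float64
reset_index():
    purpose  rate_bp
0      home    522.0
1  personal    847.0
add column rate_bp_plus_3 = t['rate_bp'] + 3:
    purpose  rate_bp  rate_bp_plus_3
0      home    522.0           525.0
1  personal    847.0           850.0
add column diff = t['rate_bp'] - t['rate_bp_plus_3']:
    purpose  rate_bp  rate_bp_plus_3  diff
0      home    522.0           525.0  -3.0
1  personal    847.0           850.0  -3.0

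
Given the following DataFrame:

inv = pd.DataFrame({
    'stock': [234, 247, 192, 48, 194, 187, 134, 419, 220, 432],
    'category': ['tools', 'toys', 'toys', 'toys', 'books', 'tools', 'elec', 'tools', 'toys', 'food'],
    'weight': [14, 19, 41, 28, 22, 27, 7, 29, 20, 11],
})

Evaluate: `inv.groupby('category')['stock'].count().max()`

group by category, count of stock:
category
books    1
elec     1
food     1
tools    3
toys     4
Name: stock, dtype: int64

4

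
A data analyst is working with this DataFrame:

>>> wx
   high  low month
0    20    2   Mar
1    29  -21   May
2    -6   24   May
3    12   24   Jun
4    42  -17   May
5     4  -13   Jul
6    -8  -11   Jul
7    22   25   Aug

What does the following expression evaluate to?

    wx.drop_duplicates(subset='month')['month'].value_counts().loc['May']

1

drop duplicate month (keep=first):
   high  low month
0    20    2   Mar
1    29  -21   May
3    12   24   Jun
5     4  -13   Jul
7    22   25   Aug
value_counts of month:
month
Mar    1
May    1
Jun    1
Jul    1
Aug    1
Name: count, dtype: int64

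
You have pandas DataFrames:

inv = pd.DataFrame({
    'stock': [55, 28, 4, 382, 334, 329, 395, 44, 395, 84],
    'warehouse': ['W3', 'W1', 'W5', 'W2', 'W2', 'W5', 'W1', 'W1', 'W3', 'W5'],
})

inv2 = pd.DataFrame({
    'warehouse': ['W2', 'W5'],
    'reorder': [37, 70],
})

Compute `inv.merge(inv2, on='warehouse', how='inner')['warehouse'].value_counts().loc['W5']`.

3

merge on 'warehouse' (how='inner') → 5 rows:
   stock warehouse  reorder
0      4        W5       70
1    382        W2       37
2    334        W2       37
3    329        W5       70
4     84        W5       70
value_counts of warehouse:
warehouse
W5    3
W2    2
Name: count, dtype: int64
Reading off the value at index 'W5', we get 3.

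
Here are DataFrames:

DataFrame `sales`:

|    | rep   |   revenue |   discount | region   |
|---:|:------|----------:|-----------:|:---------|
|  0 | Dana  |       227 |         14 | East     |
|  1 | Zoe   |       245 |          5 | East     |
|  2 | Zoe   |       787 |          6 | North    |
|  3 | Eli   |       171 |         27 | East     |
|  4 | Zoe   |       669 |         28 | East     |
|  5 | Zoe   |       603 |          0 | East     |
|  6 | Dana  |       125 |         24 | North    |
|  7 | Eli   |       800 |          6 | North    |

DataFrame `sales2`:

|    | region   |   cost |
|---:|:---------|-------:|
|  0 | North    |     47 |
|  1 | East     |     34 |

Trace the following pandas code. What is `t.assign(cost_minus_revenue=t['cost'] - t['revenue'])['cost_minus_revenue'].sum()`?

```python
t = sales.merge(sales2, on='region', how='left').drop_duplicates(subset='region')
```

-933

merge on 'region' (how='left') → 8 rows:
    rep  revenue  discount region  cost
0  Dana      227        14   East    34
1   Zoe      245         5   East    34
2   Zoe      787         6  North    47
3   Eli      171        27   East    34
4   Zoe      669        28   East    34
5   Zoe      603         0   East    34
6  Dana      125        24  North    47
7   Eli      800         6  North    47
drop duplicate region (keep=first):
    rep  revenue  discount region  cost
0  Dana      227        14   East    34
2   Zoe      787         6  North    47
add column cost_minus_revenue = t['cost'] - t['revenue']:
    rep  revenue  discount region  cost  cost_minus_revenue
0  Dana      227        14   East    34                -193
2   Zoe      787         6  North    47                -740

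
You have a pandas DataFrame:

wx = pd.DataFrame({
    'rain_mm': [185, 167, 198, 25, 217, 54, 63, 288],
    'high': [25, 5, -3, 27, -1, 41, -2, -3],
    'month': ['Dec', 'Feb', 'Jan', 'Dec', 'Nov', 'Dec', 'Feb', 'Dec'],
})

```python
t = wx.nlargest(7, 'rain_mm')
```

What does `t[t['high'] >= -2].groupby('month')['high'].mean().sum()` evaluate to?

take 7 rows with largest rain_mm:
   rain_mm  high month
7      288    -3   Dec
4      217    -1   Nov
2      198    -3   Jan
0      185    25   Dec
1      167     5   Feb
6       63    -2   Feb
5       54    41   Dec
filter rows where high >= -2:
   rain_mm  high month
4      217    -1   Nov
0      185    25   Dec
1      167     5   Feb
6       63    -2   Feb
5       54    41   Dec
group by month, mean of high:
month
Dec    33.0
Feb     1.5
Nov    -1.0
Name: high, dtype: float64
Taking the sum of the resulting series gives 33.5.

33.5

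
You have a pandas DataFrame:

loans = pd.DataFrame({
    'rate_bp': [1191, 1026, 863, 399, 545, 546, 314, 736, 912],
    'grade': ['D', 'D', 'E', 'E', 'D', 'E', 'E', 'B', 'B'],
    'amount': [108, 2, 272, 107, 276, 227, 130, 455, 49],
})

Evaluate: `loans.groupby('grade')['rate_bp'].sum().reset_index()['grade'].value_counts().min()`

group by grade, sum of rate_bp:
grade
B    1648
D    2762
E    2122
Name: rate_bp, dtype: int64
reset_index():
  grade  rate_bp
0     B     1648
1     D     2762
2     E     2122
value_counts of grade:
grade
B    1
D    1
E    1
Name: count, dtype: int64

1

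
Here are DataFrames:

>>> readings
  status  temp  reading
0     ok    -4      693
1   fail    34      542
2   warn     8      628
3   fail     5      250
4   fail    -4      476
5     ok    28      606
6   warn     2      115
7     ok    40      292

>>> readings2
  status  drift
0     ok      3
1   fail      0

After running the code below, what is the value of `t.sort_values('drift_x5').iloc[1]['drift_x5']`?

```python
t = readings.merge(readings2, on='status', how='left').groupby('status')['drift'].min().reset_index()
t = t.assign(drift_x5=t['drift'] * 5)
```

merge on 'status' (how='left') → 8 rows:
  status  temp  reading  drift
0     ok    -4      693    3.0
1   fail    34      542    0.0
2   warn     8      628    NaN
3   fail     5      250    0.0
4   fail    -4      476    0.0
5     ok    28      606    3.0
6   warn     2      115    NaN
7     ok    40      292    3.0
group by status, min of drift:
status
fail    0.0
ok      3.0
warn    NaN
Name: drift, dtype: float64
reset_index():
  status  drift
0   fail    0.0
1     ok    3.0
2   warn    NaN
add column drift_x5 = t['drift'] * 5:
  status  drift  drift_x5
0   fail    0.0       0.0
1     ok    3.0      15.0
2   warn    NaN       NaN
sort by drift_x5:
  status  drift  drift_x5
0   fail    0.0       0.0
1     ok    3.0      15.0
2   warn    NaN       NaN

15.0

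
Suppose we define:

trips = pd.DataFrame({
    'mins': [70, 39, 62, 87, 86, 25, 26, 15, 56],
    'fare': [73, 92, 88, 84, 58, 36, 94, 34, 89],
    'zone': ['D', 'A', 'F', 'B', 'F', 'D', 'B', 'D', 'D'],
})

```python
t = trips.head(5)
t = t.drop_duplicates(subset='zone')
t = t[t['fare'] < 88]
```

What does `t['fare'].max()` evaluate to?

take first 5 rows:
   mins  fare zone
0    70    73    D
1    39    92    A
2    62    88    F
3    87    84    B
4    86    58    F
drop duplicate zone (keep=first):
   mins  fare zone
0    70    73    D
1    39    92    A
2    62    88    F
3    87    84    B
filter rows where fare < 88:
   mins  fare zone
0    70    73    D
3    87    84    B
max of column 'fare' → 84

84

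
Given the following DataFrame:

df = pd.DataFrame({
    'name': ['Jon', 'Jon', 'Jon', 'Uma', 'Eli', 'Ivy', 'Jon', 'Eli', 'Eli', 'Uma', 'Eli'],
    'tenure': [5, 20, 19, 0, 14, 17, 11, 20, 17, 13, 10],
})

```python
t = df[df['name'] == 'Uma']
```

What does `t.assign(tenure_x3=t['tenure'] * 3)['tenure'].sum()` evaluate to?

13

filter rows where name == 'Uma':
  name  tenure
3  Uma       0
9  Uma      13
add column tenure_x3 = t['tenure'] * 3:
  name  tenure  tenure_x3
3  Uma       0          0
9  Uma      13         39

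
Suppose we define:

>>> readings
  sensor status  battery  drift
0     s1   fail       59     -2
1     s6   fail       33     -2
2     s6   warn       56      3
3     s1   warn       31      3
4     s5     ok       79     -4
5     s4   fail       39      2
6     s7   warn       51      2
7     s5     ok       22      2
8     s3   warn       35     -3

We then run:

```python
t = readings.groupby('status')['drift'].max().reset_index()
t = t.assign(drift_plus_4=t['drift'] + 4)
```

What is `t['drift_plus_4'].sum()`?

19

group by status, max of drift:
status
fail    2
ok      2
warn    3
Name: drift, dtype: int64
reset_index():
  status  drift
0   fail      2
1     ok      2
2   warn      3
add column drift_plus_4 = t['drift'] + 4:
  status  drift  drift_plus_4
0   fail      2             6
1     ok      2             6
2   warn      3             7
Then the sum of column 'drift_plus_4': 19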